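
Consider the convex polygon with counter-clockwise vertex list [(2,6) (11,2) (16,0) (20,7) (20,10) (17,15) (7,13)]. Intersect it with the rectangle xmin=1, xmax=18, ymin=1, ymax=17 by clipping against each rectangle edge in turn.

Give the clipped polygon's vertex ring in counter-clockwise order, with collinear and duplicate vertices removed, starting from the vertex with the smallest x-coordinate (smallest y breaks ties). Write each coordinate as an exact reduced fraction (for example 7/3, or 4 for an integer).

Clipped polygon: [(2,6) (11,2) (27/2,1) (116/7,1) (18,7/2) (18,40/3) (17,15) (7,13)]

1. After x ≥ 1: [(2,6) (11,2) (16,0) (20,7) (20,10) (17,15) (7,13)]
2. After x ≤ 18: [(2,6) (11,2) (16,0) (18,7/2) (18,40/3) (17,15) (7,13)]
3. After y ≥ 1: [(2,6) (11,2) (27/2,1) (116/7,1) (18,7/2) (18,40/3) (17,15) (7,13)]
4. After y ≤ 17: [(2,6) (11,2) (27/2,1) (116/7,1) (18,7/2) (18,40/3) (17,15) (7,13)]
5. Canonical ring: [(2,6) (11,2) (27/2,1) (116/7,1) (18,7/2) (18,40/3) (17,15) (7,13)]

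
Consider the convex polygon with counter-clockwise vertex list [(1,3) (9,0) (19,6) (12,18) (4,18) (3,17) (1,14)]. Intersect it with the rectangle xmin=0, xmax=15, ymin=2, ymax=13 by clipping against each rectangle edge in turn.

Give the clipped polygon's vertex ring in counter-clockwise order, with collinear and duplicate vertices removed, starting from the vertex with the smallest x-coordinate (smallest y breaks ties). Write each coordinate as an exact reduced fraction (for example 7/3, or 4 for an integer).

Clipped polygon: [(1,3) (11/3,2) (37/3,2) (15,18/5) (15,90/7) (179/12,13) (1,13)]

1. After x ≥ 0: [(1,3) (9,0) (19,6) (12,18) (4,18) (3,17) (1,14)]
2. After x ≤ 15: [(1,3) (9,0) (15,18/5) (15,90/7) (12,18) (4,18) (3,17) (1,14)]
3. After y ≥ 2: [(1,3) (11/3,2) (37/3,2) (15,18/5) (15,90/7) (12,18) (4,18) (3,17) (1,14)]
4. After y ≤ 13: [(1,13) (1,3) (11/3,2) (37/3,2) (15,18/5) (15,90/7) (179/12,13)]
5. Canonical ring: [(1,3) (11/3,2) (37/3,2) (15,18/5) (15,90/7) (179/12,13) (1,13)]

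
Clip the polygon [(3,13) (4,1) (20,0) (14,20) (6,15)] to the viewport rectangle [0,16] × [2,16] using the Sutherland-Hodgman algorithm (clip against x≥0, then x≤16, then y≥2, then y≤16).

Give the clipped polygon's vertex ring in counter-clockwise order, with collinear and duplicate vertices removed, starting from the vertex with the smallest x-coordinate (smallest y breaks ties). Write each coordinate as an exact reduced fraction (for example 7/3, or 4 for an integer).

1. After x ≥ 0: [(3,13) (4,1) (20,0) (14,20) (6,15)]
2. After x ≤ 16: [(3,13) (4,1) (16,1/4) (16,40/3) (14,20) (6,15)]
3. After y ≥ 2: [(3,13) (47/12,2) (16,2) (16,40/3) (14,20) (6,15)]
4. After y ≤ 16: [(3,13) (47/12,2) (16,2) (16,40/3) (76/5,16) (38/5,16) (6,15)]
5. Canonical ring: [(3,13) (47/12,2) (16,2) (16,40/3) (76/5,16) (38/5,16) (6,15)]

Clipped polygon: [(3,13) (47/12,2) (16,2) (16,40/3) (76/5,16) (38/5,16) (6,15)]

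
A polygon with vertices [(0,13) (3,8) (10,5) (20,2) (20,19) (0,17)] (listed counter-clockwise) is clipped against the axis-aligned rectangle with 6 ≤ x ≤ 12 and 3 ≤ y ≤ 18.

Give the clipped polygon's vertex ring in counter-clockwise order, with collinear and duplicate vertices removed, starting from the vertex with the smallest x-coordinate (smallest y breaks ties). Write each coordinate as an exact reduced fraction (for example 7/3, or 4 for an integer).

Clipped polygon: [(6,47/7) (10,5) (12,22/5) (12,18) (10,18) (6,88/5)]

1. After x ≥ 6: [(6,47/7) (10,5) (20,2) (20,19) (6,88/5)]
2. After x ≤ 12: [(6,47/7) (10,5) (12,22/5) (12,91/5) (6,88/5)]
3. After y ≥ 3: [(6,47/7) (10,5) (12,22/5) (12,91/5) (6,88/5)]
4. After y ≤ 18: [(6,47/7) (10,5) (12,22/5) (12,18) (10,18) (6,88/5)]
5. Canonical ring: [(6,47/7) (10,5) (12,22/5) (12,18) (10,18) (6,88/5)]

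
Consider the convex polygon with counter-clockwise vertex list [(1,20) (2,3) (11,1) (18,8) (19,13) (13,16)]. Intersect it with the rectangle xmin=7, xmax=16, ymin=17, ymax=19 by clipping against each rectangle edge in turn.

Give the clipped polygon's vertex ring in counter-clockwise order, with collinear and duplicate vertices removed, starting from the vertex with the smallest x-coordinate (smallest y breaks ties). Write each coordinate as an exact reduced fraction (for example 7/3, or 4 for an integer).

Clipped polygon: [(7,17) (10,17) (7,18)]

1. After x ≥ 7: [(7,18) (7,17/9) (11,1) (18,8) (19,13) (13,16)]
2. After x ≤ 16: [(7,18) (7,17/9) (11,1) (16,6) (16,29/2) (13,16)]
3. After y ≥ 17: [(10,17) (7,18) (7,17)]
4. After y ≤ 19: [(10,17) (7,18) (7,17)]
5. Canonical ring: [(7,17) (10,17) (7,18)]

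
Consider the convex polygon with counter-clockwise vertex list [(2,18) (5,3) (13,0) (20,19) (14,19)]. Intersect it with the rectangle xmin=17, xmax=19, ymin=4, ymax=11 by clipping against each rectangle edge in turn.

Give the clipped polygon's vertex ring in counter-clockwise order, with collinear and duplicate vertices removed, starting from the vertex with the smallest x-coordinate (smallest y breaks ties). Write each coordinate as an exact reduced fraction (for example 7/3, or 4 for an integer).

Clipped polygon: [(17,76/7) (324/19,11) (17,11)]

1. After x ≥ 17: [(17,76/7) (20,19) (17,19)]
2. After x ≤ 19: [(17,76/7) (19,114/7) (19,19) (17,19)]
3. After y ≥ 4: [(17,76/7) (19,114/7) (19,19) (17,19)]
4. After y ≤ 11: [(17,11) (17,76/7) (324/19,11)]
5. Canonical ring: [(17,76/7) (324/19,11) (17,11)]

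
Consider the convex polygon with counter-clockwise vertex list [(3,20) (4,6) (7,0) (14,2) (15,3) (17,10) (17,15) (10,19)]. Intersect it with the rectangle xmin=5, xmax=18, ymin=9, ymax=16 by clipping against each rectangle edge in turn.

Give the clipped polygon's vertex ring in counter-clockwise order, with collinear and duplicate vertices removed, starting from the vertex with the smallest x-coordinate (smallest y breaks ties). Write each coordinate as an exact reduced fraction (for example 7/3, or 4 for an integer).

1. After x ≥ 5: [(5,138/7) (5,4) (7,0) (14,2) (15,3) (17,10) (17,15) (10,19)]
2. After x ≤ 18: [(5,138/7) (5,4) (7,0) (14,2) (15,3) (17,10) (17,15) (10,19)]
3. After y ≥ 9: [(5,138/7) (5,9) (117/7,9) (17,10) (17,15) (10,19)]
4. After y ≤ 16: [(5,16) (5,9) (117/7,9) (17,10) (17,15) (61/4,16)]
5. Canonical ring: [(5,9) (117/7,9) (17,10) (17,15) (61/4,16) (5,16)]

Clipped polygon: [(5,9) (117/7,9) (17,10) (17,15) (61/4,16) (5,16)]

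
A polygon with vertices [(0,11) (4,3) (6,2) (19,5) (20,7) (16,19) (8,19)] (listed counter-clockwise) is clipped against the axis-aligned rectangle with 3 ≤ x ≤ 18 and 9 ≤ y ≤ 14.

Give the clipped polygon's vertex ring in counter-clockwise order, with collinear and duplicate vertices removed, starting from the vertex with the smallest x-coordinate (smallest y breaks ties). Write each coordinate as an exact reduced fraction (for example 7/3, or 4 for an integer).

1. After x ≥ 3: [(3,14) (3,5) (4,3) (6,2) (19,5) (20,7) (16,19) (8,19)]
2. After x ≤ 18: [(3,14) (3,5) (4,3) (6,2) (18,62/13) (18,13) (16,19) (8,19)]
3. After y ≥ 9: [(3,14) (3,9) (18,9) (18,13) (16,19) (8,19)]
4. After y ≤ 14: [(3,14) (3,14) (3,9) (18,9) (18,13) (53/3,14)]
5. Canonical ring: [(3,9) (18,9) (18,13) (53/3,14) (3,14)]

Clipped polygon: [(3,9) (18,9) (18,13) (53/3,14) (3,14)]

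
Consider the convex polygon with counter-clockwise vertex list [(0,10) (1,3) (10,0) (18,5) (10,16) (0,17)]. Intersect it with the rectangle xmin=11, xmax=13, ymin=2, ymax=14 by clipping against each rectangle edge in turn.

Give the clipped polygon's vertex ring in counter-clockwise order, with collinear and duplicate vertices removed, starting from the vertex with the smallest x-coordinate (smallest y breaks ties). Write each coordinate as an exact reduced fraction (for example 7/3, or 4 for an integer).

Clipped polygon: [(11,2) (13,2) (13,95/8) (126/11,14) (11,14)]

1. After x ≥ 11: [(11,5/8) (18,5) (11,117/8)]
2. After x ≤ 13: [(11,5/8) (13,15/8) (13,95/8) (11,117/8)]
3. After y ≥ 2: [(11,2) (13,2) (13,95/8) (11,117/8)]
4. After y ≤ 14: [(11,14) (11,2) (13,2) (13,95/8) (126/11,14)]
5. Canonical ring: [(11,2) (13,2) (13,95/8) (126/11,14) (11,14)]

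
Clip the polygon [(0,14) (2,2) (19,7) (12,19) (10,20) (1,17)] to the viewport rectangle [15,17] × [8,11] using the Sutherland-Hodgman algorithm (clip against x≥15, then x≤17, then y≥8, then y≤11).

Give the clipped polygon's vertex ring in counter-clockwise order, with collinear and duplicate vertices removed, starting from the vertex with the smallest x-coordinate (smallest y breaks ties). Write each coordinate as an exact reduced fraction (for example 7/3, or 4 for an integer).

Clipped polygon: [(15,8) (17,8) (17,73/7) (50/3,11) (15,11)]

1. After x ≥ 15: [(15,99/17) (19,7) (15,97/7)]
2. After x ≤ 17: [(15,99/17) (17,109/17) (17,73/7) (15,97/7)]
3. After y ≥ 8: [(15,8) (17,8) (17,73/7) (15,97/7)]
4. After y ≤ 11: [(15,11) (15,8) (17,8) (17,73/7) (50/3,11)]
5. Canonical ring: [(15,8) (17,8) (17,73/7) (50/3,11) (15,11)]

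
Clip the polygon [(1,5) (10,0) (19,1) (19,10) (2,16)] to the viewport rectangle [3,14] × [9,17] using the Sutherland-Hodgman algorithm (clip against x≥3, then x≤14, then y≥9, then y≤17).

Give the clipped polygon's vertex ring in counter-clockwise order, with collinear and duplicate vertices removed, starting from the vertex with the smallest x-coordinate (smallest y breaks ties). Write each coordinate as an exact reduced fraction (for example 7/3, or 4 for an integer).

1. After x ≥ 3: [(3,35/9) (10,0) (19,1) (19,10) (3,266/17)]
2. After x ≤ 14: [(3,35/9) (10,0) (14,4/9) (14,200/17) (3,266/17)]
3. After y ≥ 9: [(3,9) (14,9) (14,200/17) (3,266/17)]
4. After y ≤ 17: [(3,9) (14,9) (14,200/17) (3,266/17)]
5. Canonical ring: [(3,9) (14,9) (14,200/17) (3,266/17)]

Clipped polygon: [(3,9) (14,9) (14,200/17) (3,266/17)]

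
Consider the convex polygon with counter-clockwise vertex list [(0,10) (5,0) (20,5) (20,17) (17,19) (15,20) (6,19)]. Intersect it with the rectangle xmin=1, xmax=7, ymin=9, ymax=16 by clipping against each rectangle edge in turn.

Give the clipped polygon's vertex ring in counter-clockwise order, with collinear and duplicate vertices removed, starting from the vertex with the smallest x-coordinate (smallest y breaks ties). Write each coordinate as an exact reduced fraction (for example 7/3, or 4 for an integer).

1. After x ≥ 1: [(1,23/2) (1,8) (5,0) (20,5) (20,17) (17,19) (15,20) (6,19)]
2. After x ≤ 7: [(1,23/2) (1,8) (5,0) (7,2/3) (7,172/9) (6,19)]
3. After y ≥ 9: [(1,23/2) (1,9) (7,9) (7,172/9) (6,19)]
4. After y ≤ 16: [(4,16) (1,23/2) (1,9) (7,9) (7,16)]
5. Canonical ring: [(1,9) (7,9) (7,16) (4,16) (1,23/2)]

Clipped polygon: [(1,9) (7,9) (7,16) (4,16) (1,23/2)]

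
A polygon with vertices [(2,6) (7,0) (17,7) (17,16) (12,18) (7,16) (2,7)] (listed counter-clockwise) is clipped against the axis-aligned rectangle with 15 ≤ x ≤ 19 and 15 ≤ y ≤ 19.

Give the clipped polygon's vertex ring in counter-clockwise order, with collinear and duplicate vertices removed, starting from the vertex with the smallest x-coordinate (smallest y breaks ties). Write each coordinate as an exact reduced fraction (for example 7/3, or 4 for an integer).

1. After x ≥ 15: [(15,28/5) (17,7) (17,16) (15,84/5)]
2. After x ≤ 19: [(15,28/5) (17,7) (17,16) (15,84/5)]
3. After y ≥ 15: [(15,15) (17,15) (17,16) (15,84/5)]
4. After y ≤ 19: [(15,15) (17,15) (17,16) (15,84/5)]
5. Canonical ring: [(15,15) (17,15) (17,16) (15,84/5)]

Clipped polygon: [(15,15) (17,15) (17,16) (15,84/5)]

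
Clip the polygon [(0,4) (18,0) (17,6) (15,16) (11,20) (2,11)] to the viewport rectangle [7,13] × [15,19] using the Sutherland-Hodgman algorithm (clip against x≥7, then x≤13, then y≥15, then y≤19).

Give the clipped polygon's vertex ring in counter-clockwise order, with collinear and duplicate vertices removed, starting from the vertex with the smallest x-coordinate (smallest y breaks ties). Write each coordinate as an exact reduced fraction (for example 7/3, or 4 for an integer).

1. After x ≥ 7: [(7,22/9) (18,0) (17,6) (15,16) (11,20) (7,16)]
2. After x ≤ 13: [(7,22/9) (13,10/9) (13,18) (11,20) (7,16)]
3. After y ≥ 15: [(7,15) (13,15) (13,18) (11,20) (7,16)]
4. After y ≤ 19: [(7,15) (13,15) (13,18) (12,19) (10,19) (7,16)]
5. Canonical ring: [(7,15) (13,15) (13,18) (12,19) (10,19) (7,16)]

Clipped polygon: [(7,15) (13,15) (13,18) (12,19) (10,19) (7,16)]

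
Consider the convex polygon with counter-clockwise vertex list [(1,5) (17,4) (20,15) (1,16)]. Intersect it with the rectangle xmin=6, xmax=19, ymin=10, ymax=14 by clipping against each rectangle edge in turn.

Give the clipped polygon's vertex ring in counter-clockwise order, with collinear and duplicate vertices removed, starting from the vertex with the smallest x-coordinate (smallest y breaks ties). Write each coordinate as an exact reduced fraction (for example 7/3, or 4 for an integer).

1. After x ≥ 6: [(6,75/16) (17,4) (20,15) (6,299/19)]
2. After x ≤ 19: [(6,75/16) (17,4) (19,34/3) (19,286/19) (6,299/19)]
3. After y ≥ 10: [(6,10) (205/11,10) (19,34/3) (19,286/19) (6,299/19)]
4. After y ≤ 14: [(6,14) (6,10) (205/11,10) (19,34/3) (19,14)]
5. Canonical ring: [(6,10) (205/11,10) (19,34/3) (19,14) (6,14)]

Clipped polygon: [(6,10) (205/11,10) (19,34/3) (19,14) (6,14)]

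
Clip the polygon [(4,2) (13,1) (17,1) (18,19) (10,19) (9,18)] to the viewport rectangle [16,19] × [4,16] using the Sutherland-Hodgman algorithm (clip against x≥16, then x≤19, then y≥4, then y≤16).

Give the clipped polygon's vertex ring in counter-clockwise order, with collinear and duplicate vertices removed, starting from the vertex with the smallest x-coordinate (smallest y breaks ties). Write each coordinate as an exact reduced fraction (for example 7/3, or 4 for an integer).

Clipped polygon: [(16,4) (103/6,4) (107/6,16) (16,16)]

1. After x ≥ 16: [(16,1) (17,1) (18,19) (16,19)]
2. After x ≤ 19: [(16,1) (17,1) (18,19) (16,19)]
3. After y ≥ 4: [(16,4) (103/6,4) (18,19) (16,19)]
4. After y ≤ 16: [(16,16) (16,4) (103/6,4) (107/6,16)]
5. Canonical ring: [(16,4) (103/6,4) (107/6,16) (16,16)]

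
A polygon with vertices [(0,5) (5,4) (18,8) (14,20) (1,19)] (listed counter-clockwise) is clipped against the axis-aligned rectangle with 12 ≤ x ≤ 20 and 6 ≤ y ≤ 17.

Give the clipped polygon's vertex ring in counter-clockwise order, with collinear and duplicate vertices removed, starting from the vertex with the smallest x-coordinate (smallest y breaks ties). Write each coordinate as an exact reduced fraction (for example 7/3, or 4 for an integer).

Clipped polygon: [(12,80/13) (18,8) (15,17) (12,17)]

1. After x ≥ 12: [(12,80/13) (18,8) (14,20) (12,258/13)]
2. After x ≤ 20: [(12,80/13) (18,8) (14,20) (12,258/13)]
3. After y ≥ 6: [(12,80/13) (18,8) (14,20) (12,258/13)]
4. After y ≤ 17: [(12,17) (12,80/13) (18,8) (15,17)]
5. Canonical ring: [(12,80/13) (18,8) (15,17) (12,17)]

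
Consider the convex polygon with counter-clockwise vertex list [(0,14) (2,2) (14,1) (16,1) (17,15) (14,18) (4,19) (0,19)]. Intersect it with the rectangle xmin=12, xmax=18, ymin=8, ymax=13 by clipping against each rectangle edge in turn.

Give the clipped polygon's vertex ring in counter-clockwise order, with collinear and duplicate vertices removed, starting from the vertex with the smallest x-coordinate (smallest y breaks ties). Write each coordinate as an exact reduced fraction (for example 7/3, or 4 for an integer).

Clipped polygon: [(12,8) (33/2,8) (118/7,13) (12,13)]

1. After x ≥ 12: [(12,7/6) (14,1) (16,1) (17,15) (14,18) (12,91/5)]
2. After x ≤ 18: [(12,7/6) (14,1) (16,1) (17,15) (14,18) (12,91/5)]
3. After y ≥ 8: [(12,8) (33/2,8) (17,15) (14,18) (12,91/5)]
4. After y ≤ 13: [(12,13) (12,8) (33/2,8) (118/7,13)]
5. Canonical ring: [(12,8) (33/2,8) (118/7,13) (12,13)]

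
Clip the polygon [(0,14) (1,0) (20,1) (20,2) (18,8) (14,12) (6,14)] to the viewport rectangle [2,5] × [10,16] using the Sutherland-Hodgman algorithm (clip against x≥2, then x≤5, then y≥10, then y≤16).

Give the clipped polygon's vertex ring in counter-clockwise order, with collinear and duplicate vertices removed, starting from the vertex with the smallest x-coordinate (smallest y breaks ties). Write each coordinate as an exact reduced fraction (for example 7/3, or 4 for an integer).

Clipped polygon: [(2,10) (5,10) (5,14) (2,14)]

1. After x ≥ 2: [(2,14) (2,1/19) (20,1) (20,2) (18,8) (14,12) (6,14)]
2. After x ≤ 5: [(5,14) (2,14) (2,1/19) (5,4/19)]
3. After y ≥ 10: [(5,10) (5,14) (2,14) (2,10)]
4. After y ≤ 16: [(5,10) (5,14) (2,14) (2,10)]
5. Canonical ring: [(2,10) (5,10) (5,14) (2,14)]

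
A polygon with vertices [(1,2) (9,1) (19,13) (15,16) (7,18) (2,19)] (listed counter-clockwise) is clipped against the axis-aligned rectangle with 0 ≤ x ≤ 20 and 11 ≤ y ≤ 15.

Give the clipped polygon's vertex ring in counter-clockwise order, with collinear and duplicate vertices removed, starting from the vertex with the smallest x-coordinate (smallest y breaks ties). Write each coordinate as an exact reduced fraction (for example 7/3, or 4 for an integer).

Clipped polygon: [(26/17,11) (52/3,11) (19,13) (49/3,15) (30/17,15)]

1. After x ≥ 0: [(1,2) (9,1) (19,13) (15,16) (7,18) (2,19)]
2. After x ≤ 20: [(1,2) (9,1) (19,13) (15,16) (7,18) (2,19)]
3. After y ≥ 11: [(26/17,11) (52/3,11) (19,13) (15,16) (7,18) (2,19)]
4. After y ≤ 15: [(30/17,15) (26/17,11) (52/3,11) (19,13) (49/3,15)]
5. Canonical ring: [(26/17,11) (52/3,11) (19,13) (49/3,15) (30/17,15)]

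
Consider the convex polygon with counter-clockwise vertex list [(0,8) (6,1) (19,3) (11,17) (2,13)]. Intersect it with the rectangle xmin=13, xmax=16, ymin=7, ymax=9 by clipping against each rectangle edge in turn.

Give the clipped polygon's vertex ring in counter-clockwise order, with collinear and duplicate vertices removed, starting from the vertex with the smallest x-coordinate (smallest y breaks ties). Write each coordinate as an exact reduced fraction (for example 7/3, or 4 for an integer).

Clipped polygon: [(13,7) (16,7) (16,33/4) (109/7,9) (13,9)]

1. After x ≥ 13: [(13,27/13) (19,3) (13,27/2)]
2. After x ≤ 16: [(13,27/13) (16,33/13) (16,33/4) (13,27/2)]
3. After y ≥ 7: [(13,7) (16,7) (16,33/4) (13,27/2)]
4. After y ≤ 9: [(13,9) (13,7) (16,7) (16,33/4) (109/7,9)]
5. Canonical ring: [(13,7) (16,7) (16,33/4) (109/7,9) (13,9)]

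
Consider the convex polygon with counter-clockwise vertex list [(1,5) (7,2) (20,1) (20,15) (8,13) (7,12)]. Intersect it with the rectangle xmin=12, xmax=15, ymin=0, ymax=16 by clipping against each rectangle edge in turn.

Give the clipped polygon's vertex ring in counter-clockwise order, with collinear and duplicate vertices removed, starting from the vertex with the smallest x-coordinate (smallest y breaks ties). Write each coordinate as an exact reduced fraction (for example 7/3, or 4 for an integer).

1. After x ≥ 12: [(12,21/13) (20,1) (20,15) (12,41/3)]
2. After x ≤ 15: [(12,21/13) (15,18/13) (15,85/6) (12,41/3)]
3. After y ≥ 0: [(12,21/13) (15,18/13) (15,85/6) (12,41/3)]
4. After y ≤ 16: [(12,21/13) (15,18/13) (15,85/6) (12,41/3)]
5. Canonical ring: [(12,21/13) (15,18/13) (15,85/6) (12,41/3)]

Clipped polygon: [(12,21/13) (15,18/13) (15,85/6) (12,41/3)]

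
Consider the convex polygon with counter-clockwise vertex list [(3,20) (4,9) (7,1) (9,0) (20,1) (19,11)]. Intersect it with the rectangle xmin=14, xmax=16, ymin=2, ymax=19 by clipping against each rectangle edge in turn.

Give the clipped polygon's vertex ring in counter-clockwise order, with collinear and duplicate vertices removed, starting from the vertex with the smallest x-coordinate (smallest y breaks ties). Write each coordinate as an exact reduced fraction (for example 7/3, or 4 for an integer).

Clipped polygon: [(14,2) (16,2) (16,203/16) (14,221/16)]

1. After x ≥ 14: [(14,221/16) (14,5/11) (20,1) (19,11)]
2. After x ≤ 16: [(16,203/16) (14,221/16) (14,5/11) (16,7/11)]
3. After y ≥ 2: [(16,2) (16,203/16) (14,221/16) (14,2)]
4. After y ≤ 19: [(16,2) (16,203/16) (14,221/16) (14,2)]
5. Canonical ring: [(14,2) (16,2) (16,203/16) (14,221/16)]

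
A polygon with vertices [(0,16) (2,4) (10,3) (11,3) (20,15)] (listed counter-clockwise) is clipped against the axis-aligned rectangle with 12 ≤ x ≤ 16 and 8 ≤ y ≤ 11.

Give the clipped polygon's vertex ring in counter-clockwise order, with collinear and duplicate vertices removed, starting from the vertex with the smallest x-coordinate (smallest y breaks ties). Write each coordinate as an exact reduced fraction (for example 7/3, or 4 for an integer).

Clipped polygon: [(12,8) (59/4,8) (16,29/3) (16,11) (12,11)]

1. After x ≥ 12: [(12,77/5) (12,13/3) (20,15)]
2. After x ≤ 16: [(16,76/5) (12,77/5) (12,13/3) (16,29/3)]
3. After y ≥ 8: [(16,76/5) (12,77/5) (12,8) (59/4,8) (16,29/3)]
4. After y ≤ 11: [(16,11) (12,11) (12,8) (59/4,8) (16,29/3)]
5. Canonical ring: [(12,8) (59/4,8) (16,29/3) (16,11) (12,11)]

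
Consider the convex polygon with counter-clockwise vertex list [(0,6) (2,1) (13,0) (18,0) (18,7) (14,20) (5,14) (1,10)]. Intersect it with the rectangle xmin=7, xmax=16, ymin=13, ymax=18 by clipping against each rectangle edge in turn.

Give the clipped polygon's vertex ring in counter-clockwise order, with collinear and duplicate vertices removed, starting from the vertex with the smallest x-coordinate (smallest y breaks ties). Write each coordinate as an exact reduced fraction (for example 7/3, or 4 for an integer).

1. After x ≥ 7: [(7,6/11) (13,0) (18,0) (18,7) (14,20) (7,46/3)]
2. After x ≤ 16: [(7,6/11) (13,0) (16,0) (16,27/2) (14,20) (7,46/3)]
3. After y ≥ 13: [(7,13) (16,13) (16,27/2) (14,20) (7,46/3)]
4. After y ≤ 18: [(7,13) (16,13) (16,27/2) (190/13,18) (11,18) (7,46/3)]
5. Canonical ring: [(7,13) (16,13) (16,27/2) (190/13,18) (11,18) (7,46/3)]

Clipped polygon: [(7,13) (16,13) (16,27/2) (190/13,18) (11,18) (7,46/3)]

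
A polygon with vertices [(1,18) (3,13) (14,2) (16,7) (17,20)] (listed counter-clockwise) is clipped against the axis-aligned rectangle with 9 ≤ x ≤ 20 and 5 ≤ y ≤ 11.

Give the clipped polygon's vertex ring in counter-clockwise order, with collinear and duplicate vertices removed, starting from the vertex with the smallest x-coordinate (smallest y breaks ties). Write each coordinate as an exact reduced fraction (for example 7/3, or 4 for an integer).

1. After x ≥ 9: [(9,19) (9,7) (14,2) (16,7) (17,20)]
2. After x ≤ 20: [(9,19) (9,7) (14,2) (16,7) (17,20)]
3. After y ≥ 5: [(9,19) (9,7) (11,5) (76/5,5) (16,7) (17,20)]
4. After y ≤ 11: [(9,11) (9,7) (11,5) (76/5,5) (16,7) (212/13,11)]
5. Canonical ring: [(9,7) (11,5) (76/5,5) (16,7) (212/13,11) (9,11)]

Clipped polygon: [(9,7) (11,5) (76/5,5) (16,7) (212/13,11) (9,11)]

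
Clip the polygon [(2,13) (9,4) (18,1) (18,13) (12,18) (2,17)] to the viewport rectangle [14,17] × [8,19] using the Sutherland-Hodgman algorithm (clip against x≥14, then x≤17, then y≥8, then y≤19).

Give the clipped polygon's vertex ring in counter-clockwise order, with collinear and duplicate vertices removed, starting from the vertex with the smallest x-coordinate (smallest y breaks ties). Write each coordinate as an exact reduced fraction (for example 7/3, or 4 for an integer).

Clipped polygon: [(14,8) (17,8) (17,83/6) (14,49/3)]

1. After x ≥ 14: [(14,7/3) (18,1) (18,13) (14,49/3)]
2. After x ≤ 17: [(14,7/3) (17,4/3) (17,83/6) (14,49/3)]
3. After y ≥ 8: [(14,8) (17,8) (17,83/6) (14,49/3)]
4. After y ≤ 19: [(14,8) (17,8) (17,83/6) (14,49/3)]
5. Canonical ring: [(14,8) (17,8) (17,83/6) (14,49/3)]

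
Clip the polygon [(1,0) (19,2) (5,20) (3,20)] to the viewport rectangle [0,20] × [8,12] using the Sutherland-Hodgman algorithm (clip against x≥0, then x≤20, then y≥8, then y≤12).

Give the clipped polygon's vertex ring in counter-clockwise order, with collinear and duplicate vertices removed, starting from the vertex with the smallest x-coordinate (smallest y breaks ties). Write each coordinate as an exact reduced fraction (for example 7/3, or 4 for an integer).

Clipped polygon: [(9/5,8) (43/3,8) (101/9,12) (11/5,12)]

1. After x ≥ 0: [(1,0) (19,2) (5,20) (3,20)]
2. After x ≤ 20: [(1,0) (19,2) (5,20) (3,20)]
3. After y ≥ 8: [(9/5,8) (43/3,8) (5,20) (3,20)]
4. After y ≤ 12: [(11/5,12) (9/5,8) (43/3,8) (101/9,12)]
5. Canonical ring: [(9/5,8) (43/3,8) (101/9,12) (11/5,12)]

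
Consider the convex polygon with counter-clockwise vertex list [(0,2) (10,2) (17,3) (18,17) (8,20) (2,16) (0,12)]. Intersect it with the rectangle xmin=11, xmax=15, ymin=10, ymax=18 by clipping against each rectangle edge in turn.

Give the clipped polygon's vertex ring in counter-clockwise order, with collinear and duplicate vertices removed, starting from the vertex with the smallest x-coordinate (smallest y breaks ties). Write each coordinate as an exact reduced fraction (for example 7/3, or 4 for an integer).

1. After x ≥ 11: [(11,15/7) (17,3) (18,17) (11,191/10)]
2. After x ≤ 15: [(11,15/7) (15,19/7) (15,179/10) (11,191/10)]
3. After y ≥ 10: [(11,10) (15,10) (15,179/10) (11,191/10)]
4. After y ≤ 18: [(11,18) (11,10) (15,10) (15,179/10) (44/3,18)]
5. Canonical ring: [(11,10) (15,10) (15,179/10) (44/3,18) (11,18)]

Clipped polygon: [(11,10) (15,10) (15,179/10) (44/3,18) (11,18)]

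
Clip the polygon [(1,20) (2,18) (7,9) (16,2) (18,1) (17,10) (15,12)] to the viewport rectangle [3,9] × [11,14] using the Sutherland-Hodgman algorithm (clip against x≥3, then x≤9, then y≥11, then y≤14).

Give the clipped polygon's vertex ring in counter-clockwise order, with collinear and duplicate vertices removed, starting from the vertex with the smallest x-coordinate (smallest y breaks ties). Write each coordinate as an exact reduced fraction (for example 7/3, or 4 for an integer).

Clipped polygon: [(38/9,14) (53/9,11) (9,11) (9,14)]

1. After x ≥ 3: [(3,132/7) (3,81/5) (7,9) (16,2) (18,1) (17,10) (15,12)]
2. After x ≤ 9: [(9,108/7) (3,132/7) (3,81/5) (7,9) (9,67/9)]
3. After y ≥ 11: [(9,11) (9,108/7) (3,132/7) (3,81/5) (53/9,11)]
4. After y ≤ 14: [(9,11) (9,14) (38/9,14) (53/9,11)]
5. Canonical ring: [(38/9,14) (53/9,11) (9,11) (9,14)]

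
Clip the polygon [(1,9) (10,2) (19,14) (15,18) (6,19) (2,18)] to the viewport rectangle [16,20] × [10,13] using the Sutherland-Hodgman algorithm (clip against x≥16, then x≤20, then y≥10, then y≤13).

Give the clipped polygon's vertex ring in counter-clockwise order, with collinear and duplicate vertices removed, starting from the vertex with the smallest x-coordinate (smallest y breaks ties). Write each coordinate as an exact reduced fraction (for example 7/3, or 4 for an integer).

Clipped polygon: [(16,10) (73/4,13) (16,13)]

1. After x ≥ 16: [(16,10) (19,14) (16,17)]
2. After x ≤ 20: [(16,10) (19,14) (16,17)]
3. After y ≥ 10: [(16,10) (19,14) (16,17)]
4. After y ≤ 13: [(16,13) (16,10) (73/4,13)]
5. Canonical ring: [(16,10) (73/4,13) (16,13)]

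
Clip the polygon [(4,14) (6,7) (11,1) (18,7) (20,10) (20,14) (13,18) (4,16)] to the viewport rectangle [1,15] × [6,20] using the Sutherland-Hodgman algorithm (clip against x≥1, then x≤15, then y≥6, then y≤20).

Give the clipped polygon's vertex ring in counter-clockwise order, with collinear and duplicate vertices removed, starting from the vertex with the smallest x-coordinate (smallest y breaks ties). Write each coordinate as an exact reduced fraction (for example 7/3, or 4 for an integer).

1. After x ≥ 1: [(4,14) (6,7) (11,1) (18,7) (20,10) (20,14) (13,18) (4,16)]
2. After x ≤ 15: [(4,14) (6,7) (11,1) (15,31/7) (15,118/7) (13,18) (4,16)]
3. After y ≥ 6: [(4,14) (6,7) (41/6,6) (15,6) (15,118/7) (13,18) (4,16)]
4. After y ≤ 20: [(4,14) (6,7) (41/6,6) (15,6) (15,118/7) (13,18) (4,16)]
5. Canonical ring: [(4,14) (6,7) (41/6,6) (15,6) (15,118/7) (13,18) (4,16)]

Clipped polygon: [(4,14) (6,7) (41/6,6) (15,6) (15,118/7) (13,18) (4,16)]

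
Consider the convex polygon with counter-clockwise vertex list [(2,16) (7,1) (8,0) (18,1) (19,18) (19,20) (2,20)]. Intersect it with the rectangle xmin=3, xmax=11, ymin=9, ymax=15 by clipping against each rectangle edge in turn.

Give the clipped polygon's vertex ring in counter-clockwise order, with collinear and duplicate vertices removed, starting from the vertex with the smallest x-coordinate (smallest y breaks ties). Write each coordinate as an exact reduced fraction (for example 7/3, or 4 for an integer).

1. After x ≥ 3: [(3,13) (7,1) (8,0) (18,1) (19,18) (19,20) (3,20)]
2. After x ≤ 11: [(3,13) (7,1) (8,0) (11,3/10) (11,20) (3,20)]
3. After y ≥ 9: [(3,13) (13/3,9) (11,9) (11,20) (3,20)]
4. After y ≤ 15: [(3,15) (3,13) (13/3,9) (11,9) (11,15)]
5. Canonical ring: [(3,13) (13/3,9) (11,9) (11,15) (3,15)]

Clipped polygon: [(3,13) (13/3,9) (11,9) (11,15) (3,15)]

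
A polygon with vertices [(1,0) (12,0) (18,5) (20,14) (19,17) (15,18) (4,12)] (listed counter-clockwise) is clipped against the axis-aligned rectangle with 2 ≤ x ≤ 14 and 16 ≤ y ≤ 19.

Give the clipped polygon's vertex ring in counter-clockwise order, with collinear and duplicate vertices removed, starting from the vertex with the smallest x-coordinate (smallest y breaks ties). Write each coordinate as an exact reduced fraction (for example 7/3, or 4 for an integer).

Clipped polygon: [(34/3,16) (14,16) (14,192/11)]

1. After x ≥ 2: [(2,4) (2,0) (12,0) (18,5) (20,14) (19,17) (15,18) (4,12)]
2. After x ≤ 14: [(2,4) (2,0) (12,0) (14,5/3) (14,192/11) (4,12)]
3. After y ≥ 16: [(14,16) (14,192/11) (34/3,16)]
4. After y ≤ 19: [(14,16) (14,192/11) (34/3,16)]
5. Canonical ring: [(34/3,16) (14,16) (14,192/11)]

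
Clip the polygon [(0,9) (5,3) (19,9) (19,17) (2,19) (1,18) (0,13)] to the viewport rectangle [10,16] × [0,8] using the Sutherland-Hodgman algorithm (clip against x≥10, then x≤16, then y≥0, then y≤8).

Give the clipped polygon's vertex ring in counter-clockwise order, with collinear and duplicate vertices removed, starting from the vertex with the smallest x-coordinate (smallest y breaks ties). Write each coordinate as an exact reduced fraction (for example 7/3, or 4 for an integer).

1. After x ≥ 10: [(10,36/7) (19,9) (19,17) (10,307/17)]
2. After x ≤ 16: [(10,36/7) (16,54/7) (16,295/17) (10,307/17)]
3. After y ≥ 0: [(10,36/7) (16,54/7) (16,295/17) (10,307/17)]
4. After y ≤ 8: [(10,8) (10,36/7) (16,54/7) (16,8)]
5. Canonical ring: [(10,36/7) (16,54/7) (16,8) (10,8)]

Clipped polygon: [(10,36/7) (16,54/7) (16,8) (10,8)]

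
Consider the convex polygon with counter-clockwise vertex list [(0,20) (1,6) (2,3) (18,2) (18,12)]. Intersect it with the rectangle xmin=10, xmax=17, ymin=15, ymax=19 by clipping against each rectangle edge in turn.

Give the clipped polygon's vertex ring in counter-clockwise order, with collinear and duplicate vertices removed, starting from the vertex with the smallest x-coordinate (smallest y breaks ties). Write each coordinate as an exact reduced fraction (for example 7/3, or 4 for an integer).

Clipped polygon: [(10,15) (45/4,15) (10,140/9)]

1. After x ≥ 10: [(10,140/9) (10,5/2) (18,2) (18,12)]
2. After x ≤ 17: [(17,112/9) (10,140/9) (10,5/2) (17,33/16)]
3. After y ≥ 15: [(45/4,15) (10,140/9) (10,15)]
4. After y ≤ 19: [(45/4,15) (10,140/9) (10,15)]
5. Canonical ring: [(10,15) (45/4,15) (10,140/9)]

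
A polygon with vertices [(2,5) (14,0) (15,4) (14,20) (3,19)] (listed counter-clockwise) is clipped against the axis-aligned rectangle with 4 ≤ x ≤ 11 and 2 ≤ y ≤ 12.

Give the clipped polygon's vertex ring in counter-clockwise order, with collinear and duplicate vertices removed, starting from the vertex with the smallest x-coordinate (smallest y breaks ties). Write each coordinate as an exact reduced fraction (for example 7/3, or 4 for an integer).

Clipped polygon: [(4,25/6) (46/5,2) (11,2) (11,12) (4,12)]

1. After x ≥ 4: [(4,25/6) (14,0) (15,4) (14,20) (4,210/11)]
2. After x ≤ 11: [(4,25/6) (11,5/4) (11,217/11) (4,210/11)]
3. After y ≥ 2: [(4,25/6) (46/5,2) (11,2) (11,217/11) (4,210/11)]
4. After y ≤ 12: [(4,12) (4,25/6) (46/5,2) (11,2) (11,12)]
5. Canonical ring: [(4,25/6) (46/5,2) (11,2) (11,12) (4,12)]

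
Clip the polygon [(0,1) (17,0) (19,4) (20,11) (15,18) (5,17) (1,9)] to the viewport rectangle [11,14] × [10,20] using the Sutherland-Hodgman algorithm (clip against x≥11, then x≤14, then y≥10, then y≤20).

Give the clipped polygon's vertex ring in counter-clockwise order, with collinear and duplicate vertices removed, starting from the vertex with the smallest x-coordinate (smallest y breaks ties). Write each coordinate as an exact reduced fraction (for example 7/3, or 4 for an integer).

1. After x ≥ 11: [(11,6/17) (17,0) (19,4) (20,11) (15,18) (11,88/5)]
2. After x ≤ 14: [(11,6/17) (14,3/17) (14,179/10) (11,88/5)]
3. After y ≥ 10: [(11,10) (14,10) (14,179/10) (11,88/5)]
4. After y ≤ 20: [(11,10) (14,10) (14,179/10) (11,88/5)]
5. Canonical ring: [(11,10) (14,10) (14,179/10) (11,88/5)]

Clipped polygon: [(11,10) (14,10) (14,179/10) (11,88/5)]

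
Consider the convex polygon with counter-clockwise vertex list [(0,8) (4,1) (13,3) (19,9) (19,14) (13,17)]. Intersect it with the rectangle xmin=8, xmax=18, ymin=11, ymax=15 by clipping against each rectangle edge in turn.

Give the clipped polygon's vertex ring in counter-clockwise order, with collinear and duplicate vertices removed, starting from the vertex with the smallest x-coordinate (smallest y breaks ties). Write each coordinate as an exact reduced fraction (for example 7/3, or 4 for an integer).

Clipped polygon: [(8,11) (18,11) (18,29/2) (17,15) (91/9,15) (8,176/13)]

1. After x ≥ 8: [(8,176/13) (8,17/9) (13,3) (19,9) (19,14) (13,17)]
2. After x ≤ 18: [(8,176/13) (8,17/9) (13,3) (18,8) (18,29/2) (13,17)]
3. After y ≥ 11: [(8,176/13) (8,11) (18,11) (18,29/2) (13,17)]
4. After y ≤ 15: [(91/9,15) (8,176/13) (8,11) (18,11) (18,29/2) (17,15)]
5. Canonical ring: [(8,11) (18,11) (18,29/2) (17,15) (91/9,15) (8,176/13)]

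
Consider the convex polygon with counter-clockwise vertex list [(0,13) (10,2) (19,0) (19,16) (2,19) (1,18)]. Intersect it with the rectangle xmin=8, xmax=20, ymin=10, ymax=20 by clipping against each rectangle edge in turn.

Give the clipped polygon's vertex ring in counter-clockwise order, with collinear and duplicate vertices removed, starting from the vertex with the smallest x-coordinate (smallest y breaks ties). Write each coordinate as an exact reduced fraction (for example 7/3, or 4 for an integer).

1. After x ≥ 8: [(8,21/5) (10,2) (19,0) (19,16) (8,305/17)]
2. After x ≤ 20: [(8,21/5) (10,2) (19,0) (19,16) (8,305/17)]
3. After y ≥ 10: [(8,10) (19,10) (19,16) (8,305/17)]
4. After y ≤ 20: [(8,10) (19,10) (19,16) (8,305/17)]
5. Canonical ring: [(8,10) (19,10) (19,16) (8,305/17)]

Clipped polygon: [(8,10) (19,10) (19,16) (8,305/17)]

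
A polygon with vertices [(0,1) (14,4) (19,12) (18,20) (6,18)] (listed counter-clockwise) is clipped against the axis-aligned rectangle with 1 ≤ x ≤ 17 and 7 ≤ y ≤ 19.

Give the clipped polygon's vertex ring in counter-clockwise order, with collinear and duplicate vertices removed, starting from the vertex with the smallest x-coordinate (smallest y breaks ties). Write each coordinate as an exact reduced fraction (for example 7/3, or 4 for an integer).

Clipped polygon: [(36/17,7) (127/8,7) (17,44/5) (17,19) (12,19) (6,18)]

1. After x ≥ 1: [(1,23/6) (1,17/14) (14,4) (19,12) (18,20) (6,18)]
2. After x ≤ 17: [(1,23/6) (1,17/14) (14,4) (17,44/5) (17,119/6) (6,18)]
3. After y ≥ 7: [(36/17,7) (127/8,7) (17,44/5) (17,119/6) (6,18)]
4. After y ≤ 19: [(36/17,7) (127/8,7) (17,44/5) (17,19) (12,19) (6,18)]
5. Canonical ring: [(36/17,7) (127/8,7) (17,44/5) (17,19) (12,19) (6,18)]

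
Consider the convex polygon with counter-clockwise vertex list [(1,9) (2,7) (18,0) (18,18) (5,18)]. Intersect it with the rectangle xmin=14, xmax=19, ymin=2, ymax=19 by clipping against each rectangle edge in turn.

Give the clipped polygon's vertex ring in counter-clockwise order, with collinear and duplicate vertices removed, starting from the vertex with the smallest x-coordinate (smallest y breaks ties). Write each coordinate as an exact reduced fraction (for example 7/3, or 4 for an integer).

1. After x ≥ 14: [(14,7/4) (18,0) (18,18) (14,18)]
2. After x ≤ 19: [(14,7/4) (18,0) (18,18) (14,18)]
3. After y ≥ 2: [(14,2) (18,2) (18,18) (14,18)]
4. After y ≤ 19: [(14,2) (18,2) (18,18) (14,18)]
5. Canonical ring: [(14,2) (18,2) (18,18) (14,18)]

Clipped polygon: [(14,2) (18,2) (18,18) (14,18)]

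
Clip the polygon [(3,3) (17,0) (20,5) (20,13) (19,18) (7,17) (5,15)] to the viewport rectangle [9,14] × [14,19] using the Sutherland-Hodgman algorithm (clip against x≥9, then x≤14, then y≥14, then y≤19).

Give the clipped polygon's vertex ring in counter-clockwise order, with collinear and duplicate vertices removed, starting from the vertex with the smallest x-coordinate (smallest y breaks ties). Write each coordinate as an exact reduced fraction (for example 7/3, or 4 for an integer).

1. After x ≥ 9: [(9,12/7) (17,0) (20,5) (20,13) (19,18) (9,103/6)]
2. After x ≤ 14: [(9,12/7) (14,9/14) (14,211/12) (9,103/6)]
3. After y ≥ 14: [(9,14) (14,14) (14,211/12) (9,103/6)]
4. After y ≤ 19: [(9,14) (14,14) (14,211/12) (9,103/6)]
5. Canonical ring: [(9,14) (14,14) (14,211/12) (9,103/6)]

Clipped polygon: [(9,14) (14,14) (14,211/12) (9,103/6)]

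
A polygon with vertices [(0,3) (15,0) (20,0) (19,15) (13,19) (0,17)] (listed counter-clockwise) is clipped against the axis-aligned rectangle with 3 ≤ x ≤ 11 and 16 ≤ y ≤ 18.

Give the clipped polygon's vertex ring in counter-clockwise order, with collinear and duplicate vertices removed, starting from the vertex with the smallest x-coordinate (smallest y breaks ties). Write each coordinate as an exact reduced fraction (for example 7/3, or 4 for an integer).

Clipped polygon: [(3,16) (11,16) (11,18) (13/2,18) (3,227/13)]

1. After x ≥ 3: [(3,12/5) (15,0) (20,0) (19,15) (13,19) (3,227/13)]
2. After x ≤ 11: [(3,12/5) (11,4/5) (11,243/13) (3,227/13)]
3. After y ≥ 16: [(3,16) (11,16) (11,243/13) (3,227/13)]
4. After y ≤ 18: [(3,16) (11,16) (11,18) (13/2,18) (3,227/13)]
5. Canonical ring: [(3,16) (11,16) (11,18) (13/2,18) (3,227/13)]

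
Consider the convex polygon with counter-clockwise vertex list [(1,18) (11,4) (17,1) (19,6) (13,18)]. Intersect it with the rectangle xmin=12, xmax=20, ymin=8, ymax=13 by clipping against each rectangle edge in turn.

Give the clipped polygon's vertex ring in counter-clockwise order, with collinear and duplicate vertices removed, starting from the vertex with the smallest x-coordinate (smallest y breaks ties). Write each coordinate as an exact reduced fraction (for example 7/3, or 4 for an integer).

Clipped polygon: [(12,8) (18,8) (31/2,13) (12,13)]

1. After x ≥ 12: [(12,18) (12,7/2) (17,1) (19,6) (13,18)]
2. After x ≤ 20: [(12,18) (12,7/2) (17,1) (19,6) (13,18)]
3. After y ≥ 8: [(12,18) (12,8) (18,8) (13,18)]
4. After y ≤ 13: [(12,13) (12,8) (18,8) (31/2,13)]
5. Canonical ring: [(12,8) (18,8) (31/2,13) (12,13)]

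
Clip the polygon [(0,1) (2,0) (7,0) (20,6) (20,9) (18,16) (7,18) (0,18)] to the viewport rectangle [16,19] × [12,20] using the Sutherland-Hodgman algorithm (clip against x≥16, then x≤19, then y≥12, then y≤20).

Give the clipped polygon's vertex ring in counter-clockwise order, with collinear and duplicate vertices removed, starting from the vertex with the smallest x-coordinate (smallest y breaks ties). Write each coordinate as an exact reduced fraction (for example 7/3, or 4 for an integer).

Clipped polygon: [(16,12) (19,12) (19,25/2) (18,16) (16,180/11)]

1. After x ≥ 16: [(16,54/13) (20,6) (20,9) (18,16) (16,180/11)]
2. After x ≤ 19: [(16,54/13) (19,72/13) (19,25/2) (18,16) (16,180/11)]
3. After y ≥ 12: [(16,12) (19,12) (19,25/2) (18,16) (16,180/11)]
4. After y ≤ 20: [(16,12) (19,12) (19,25/2) (18,16) (16,180/11)]
5. Canonical ring: [(16,12) (19,12) (19,25/2) (18,16) (16,180/11)]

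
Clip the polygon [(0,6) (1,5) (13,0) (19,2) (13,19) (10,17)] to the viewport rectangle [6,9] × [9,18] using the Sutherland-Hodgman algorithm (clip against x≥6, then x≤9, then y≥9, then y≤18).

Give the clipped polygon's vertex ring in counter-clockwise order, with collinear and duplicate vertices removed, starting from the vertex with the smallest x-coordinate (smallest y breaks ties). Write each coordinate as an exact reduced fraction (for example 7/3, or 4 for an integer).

Clipped polygon: [(6,9) (9,9) (9,159/10) (6,63/5)]

1. After x ≥ 6: [(6,63/5) (6,35/12) (13,0) (19,2) (13,19) (10,17)]
2. After x ≤ 9: [(9,159/10) (6,63/5) (6,35/12) (9,5/3)]
3. After y ≥ 9: [(9,9) (9,159/10) (6,63/5) (6,9)]
4. After y ≤ 18: [(9,9) (9,159/10) (6,63/5) (6,9)]
5. Canonical ring: [(6,9) (9,9) (9,159/10) (6,63/5)]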